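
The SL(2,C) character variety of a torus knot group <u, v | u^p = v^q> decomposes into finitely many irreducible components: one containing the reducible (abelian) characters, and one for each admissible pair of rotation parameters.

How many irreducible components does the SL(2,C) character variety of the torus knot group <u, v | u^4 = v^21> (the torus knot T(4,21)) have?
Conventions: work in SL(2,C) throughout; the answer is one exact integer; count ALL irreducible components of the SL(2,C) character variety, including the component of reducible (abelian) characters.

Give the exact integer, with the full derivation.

Gamma = < u, v | u^4 = v^21 > (torus knot T(4,21)); the central element u^4 = v^21 acts as +I or -I in any irreducible SL(2,C) representation.
So on each irreducible component the traces are pinned: tr(u) = 2*cos(pi*alpha/4) with 1 <= alpha <= 3, tr(v) = 2*cos(pi*beta/21) with 1 <= beta <= 20.
u^4 = (-1)^alpha I and v^21 = (-1)^beta I must agree, so alpha and beta have equal parity.
count pairs: odd alpha (2 choices) x odd beta (10), plus even alpha (1) x even beta (10): 2*10 + 1*10 = 30.
Total: 30 irreducible-character components + 1 reducible (abelian) component = 31.

31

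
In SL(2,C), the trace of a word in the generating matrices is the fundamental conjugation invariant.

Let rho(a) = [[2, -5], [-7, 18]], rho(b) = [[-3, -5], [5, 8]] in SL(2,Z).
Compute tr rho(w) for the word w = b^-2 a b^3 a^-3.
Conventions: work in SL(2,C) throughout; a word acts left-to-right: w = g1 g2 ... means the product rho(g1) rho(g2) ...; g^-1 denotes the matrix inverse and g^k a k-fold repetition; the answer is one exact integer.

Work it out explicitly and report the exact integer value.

rho(b^-1) = [[8, 5], [-5, -3]]
... * rho(b^-1) = [[8, 5], [-5, -3]]  ->  [[39, 25], [-25, -16]]
... * rho(a) = [[2, -5], [-7, 18]]  ->  [[-97, 255], [62, -163]]
... * rho(b) = [[-3, -5], [5, 8]]  ->  [[1566, 2525], [-1001, -1614]]
... * rho(b) = [[-3, -5], [5, 8]]  ->  [[7927, 12370], [-5067, -7907]]
... * rho(b) = [[-3, -5], [5, 8]]  ->  [[38069, 59325], [-24334, -37921]]
... * rho(a^-1) = [[18, 5], [7, 2]]  ->  [[1100517, 308995], [-703459, -197512]]
... * rho(a^-1) = [[18, 5], [7, 2]]  ->  [[21972271, 6120575], [-14044846, -3912319]]
... * rho(a^-1) = [[18, 5], [7, 2]]  ->  [[438344903, 122102505], [-280193461, -78048868]]
tr = 438344903 + -78048868 = 360296035

360296035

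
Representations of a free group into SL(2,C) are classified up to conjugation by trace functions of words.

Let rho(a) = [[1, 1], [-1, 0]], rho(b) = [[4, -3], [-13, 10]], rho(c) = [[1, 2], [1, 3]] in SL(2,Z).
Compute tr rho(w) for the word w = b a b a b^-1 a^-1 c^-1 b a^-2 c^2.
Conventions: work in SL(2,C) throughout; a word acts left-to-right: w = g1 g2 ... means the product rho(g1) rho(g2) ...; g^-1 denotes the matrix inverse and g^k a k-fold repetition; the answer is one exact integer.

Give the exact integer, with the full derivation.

rho(b) = [[4, -3], [-13, 10]]
... * rho(a) = [[1, 1], [-1, 0]]  ->  [[7, 4], [-23, -13]]
... * rho(b) = [[4, -3], [-13, 10]]  ->  [[-24, 19], [77, -61]]
... * rho(a) = [[1, 1], [-1, 0]]  ->  [[-43, -24], [138, 77]]
... * rho(b^-1) = [[10, 3], [13, 4]]  ->  [[-742, -225], [2381, 722]]
... * rho(a^-1) = [[0, -1], [1, 1]]  ->  [[-225, 517], [722, -1659]]
... * rho(c^-1) = [[3, -2], [-1, 1]]  ->  [[-1192, 967], [3825, -3103]]
... * rho(b) = [[4, -3], [-13, 10]]  ->  [[-17339, 13246], [55639, -42505]]
... * rho(a^-1) = [[0, -1], [1, 1]]  ->  [[13246, 30585], [-42505, -98144]]
... * rho(a^-1) = [[0, -1], [1, 1]]  ->  [[30585, 17339], [-98144, -55639]]
... * rho(c) = [[1, 2], [1, 3]]  ->  [[47924, 113187], [-153783, -363205]]
... * rho(c) = [[1, 2], [1, 3]]  ->  [[161111, 435409], [-516988, -1397181]]
tr = 161111 + -1397181 = -1236070

-1236070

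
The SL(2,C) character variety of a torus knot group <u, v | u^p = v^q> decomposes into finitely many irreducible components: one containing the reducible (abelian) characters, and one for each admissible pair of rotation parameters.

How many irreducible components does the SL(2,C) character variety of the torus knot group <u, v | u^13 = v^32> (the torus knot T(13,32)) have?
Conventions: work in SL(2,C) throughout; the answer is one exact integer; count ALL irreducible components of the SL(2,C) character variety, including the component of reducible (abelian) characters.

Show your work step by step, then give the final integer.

In the torus knot group T(13,32), u^13 = v^32 is central, so an irreducible representation sends it to +I or -I (Schur).
So on each irreducible component the traces are pinned: tr(u) = 2*cos(pi*alpha/13) with 1 <= alpha <= 12, tr(v) = 2*cos(pi*beta/32) with 1 <= beta <= 31.
The two central values (-1)^alpha I and (-1)^beta I must be the same matrix, so alpha and beta share a parity.
Enumerate parity-matched pairs: 6*16 odd-odd plus 6*15 even-even gives 186.
Total: 186 irreducible-character components + 1 reducible (abelian) component = 187.

187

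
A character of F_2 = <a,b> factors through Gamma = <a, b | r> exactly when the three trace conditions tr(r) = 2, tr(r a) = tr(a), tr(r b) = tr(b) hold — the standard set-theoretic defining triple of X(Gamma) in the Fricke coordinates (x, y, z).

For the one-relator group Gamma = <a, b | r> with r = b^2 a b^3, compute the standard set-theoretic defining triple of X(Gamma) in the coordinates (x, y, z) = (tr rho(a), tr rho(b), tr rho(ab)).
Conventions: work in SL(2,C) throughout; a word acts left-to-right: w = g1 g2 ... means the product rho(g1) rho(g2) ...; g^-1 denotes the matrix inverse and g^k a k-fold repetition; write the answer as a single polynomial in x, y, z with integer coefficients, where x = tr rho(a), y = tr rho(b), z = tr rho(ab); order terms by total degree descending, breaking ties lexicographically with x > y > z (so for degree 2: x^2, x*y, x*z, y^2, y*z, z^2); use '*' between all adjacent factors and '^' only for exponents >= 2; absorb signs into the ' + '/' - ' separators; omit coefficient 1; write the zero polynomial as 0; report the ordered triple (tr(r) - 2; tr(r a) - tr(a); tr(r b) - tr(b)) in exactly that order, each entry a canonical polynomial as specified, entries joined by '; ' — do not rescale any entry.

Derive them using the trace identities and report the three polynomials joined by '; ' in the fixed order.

y^4*z - x*y^3 - 3*y^2*z + 2*x*y + z - 2; y^3*z^2 - 2*x*y^2*z + x^2*y - y*z^2 + x*z - x - y; y^5*z - x*y^4 - 4*y^3*z + 3*x*y^2 + 3*y*z - x - y

use: tr(b a b) = tr(b) tr(a b) - tr(a)   [square of b] = y*z - x
apply: tr(b^2 a b) = tr(b) tr(b a b) - tr(b a)   [square of b] = y^2*z - x*y - z
use: tr(b^3 a b) = tr(b) tr(b^2 a b) - tr(b^2 a)   [square of b] = y^3*z - x*y^2 - 2*y*z + x
tr(b^2 a b^3) = tr(b) tr(b^3 a b) - tr(b^3 a)   [square of b] = y^4*z - x*y^3 - 3*y^2*z + 2*x*y + z
use: tr(a b a b) = tr(b a) tr(b a) - tr(1)   [split at a repeated b] = z^2 - 2
use: tr(a b a) = tr(a) tr(b a) - tr(b)   [square of a] = x*z - y
apply: tr(b a b a b) = tr(b) tr(a b a b) - tr(a b a)   [square of b] = y*z^2 - x*z - y
tr(a b^3 a b) = tr(b) tr(b a b a b) - tr(b a b a)   [square of b] = y^2*z^2 - x*y*z - y^2 - z^2 + 2
tr(a^2) = tr(a) tr(a) - tr(1)   [square of a] = x^2 - 2
tr(a^2 b^2) = tr(b) tr(a^2 b) - tr(a^2)   [square of b] = x*y*z - x^2 - y^2 + 2
tr(a b^3 a) = tr(b) tr(a^2 b^2) - tr(a^2 b)   [square of b] = x*y^2*z - x^2*y - y^3 - x*z + 3*y
tr(b^2 a b^3 a) = tr(b) tr(a b^3 a b) - tr(a b^3 a)   [square of b] = y^3*z^2 - 2*x*y^2*z + x^2*y - y*z^2 + x*z - y
tr(b^2 a b^4) = tr(b) tr(b^2 a b^3) - tr(b^2 a b^2) = y^5*z - x*y^4 - 4*y^3*z + 3*x*y^2 + 3*y*z - x
assemble the triple (tr(r) - 2; tr(r a) - x; tr(r b) - y)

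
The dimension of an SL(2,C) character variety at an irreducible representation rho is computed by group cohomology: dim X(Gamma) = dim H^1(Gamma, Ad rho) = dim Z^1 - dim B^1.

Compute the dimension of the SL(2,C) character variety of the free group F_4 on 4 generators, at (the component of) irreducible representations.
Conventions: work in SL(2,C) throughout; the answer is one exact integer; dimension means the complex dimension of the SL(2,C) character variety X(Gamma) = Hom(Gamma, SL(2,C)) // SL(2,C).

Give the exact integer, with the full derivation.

The free group F_4: 4 generators, no relators.
Z^1(Gamma, Ad rho) = (sl_2)^4: a cocycle is a free choice of one sl_2 vector per generator, so dim Z^1 = 3*4 = 12.
Irreducibility makes the coboundary map sl_2 -> Z^1 injective (trivial centralizer), so dim B^1 = 3.
dim H^1 = 12 - 3 = 9, which is dim X.

9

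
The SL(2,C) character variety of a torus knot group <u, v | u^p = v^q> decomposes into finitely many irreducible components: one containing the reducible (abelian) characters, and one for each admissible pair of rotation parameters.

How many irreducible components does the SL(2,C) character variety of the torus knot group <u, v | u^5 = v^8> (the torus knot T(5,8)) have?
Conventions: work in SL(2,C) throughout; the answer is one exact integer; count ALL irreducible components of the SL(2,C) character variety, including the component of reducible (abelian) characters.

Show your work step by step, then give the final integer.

Gamma = < u, v | u^5 = v^8 > (torus knot T(5,8)); the central element u^5 = v^8 acts as +I or -I in any irreducible SL(2,C) representation.
This locks tr(u) to 2*cos(pi*alpha/5), alpha in 1..4, and tr(v) to 2*cos(pi*beta/8), beta in 1..7, on each component of irreducible characters.
The two central values (-1)^alpha I and (-1)^beta I must be the same matrix, so alpha and beta share a parity.
Enumerate parity-matched pairs: 2*4 odd-odd plus 2*3 even-even gives 14.
Total: 14 irreducible-character components + 1 reducible (abelian) component = 15.

15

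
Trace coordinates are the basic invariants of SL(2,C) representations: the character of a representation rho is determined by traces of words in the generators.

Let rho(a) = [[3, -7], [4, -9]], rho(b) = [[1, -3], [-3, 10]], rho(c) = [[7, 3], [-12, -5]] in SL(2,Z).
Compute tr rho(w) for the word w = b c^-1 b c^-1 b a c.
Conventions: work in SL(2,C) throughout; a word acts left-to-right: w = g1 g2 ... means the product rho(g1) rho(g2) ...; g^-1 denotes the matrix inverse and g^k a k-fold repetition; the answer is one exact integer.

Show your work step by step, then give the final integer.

rho(b) = [[1, -3], [-3, 10]]
... * rho(c^-1) = [[-5, -3], [12, 7]]  ->  [[-41, -24], [135, 79]]
... * rho(b) = [[1, -3], [-3, 10]]  ->  [[31, -117], [-102, 385]]
... * rho(c^-1) = [[-5, -3], [12, 7]]  ->  [[-1559, -912], [5130, 3001]]
... * rho(b) = [[1, -3], [-3, 10]]  ->  [[1177, -4443], [-3873, 14620]]
... * rho(a) = [[3, -7], [4, -9]]  ->  [[-14241, 31748], [46861, -104469]]
... * rho(c) = [[7, 3], [-12, -5]]  ->  [[-480663, -201463], [1581655, 662928]]
tr = -480663 + 662928 = 182265

182265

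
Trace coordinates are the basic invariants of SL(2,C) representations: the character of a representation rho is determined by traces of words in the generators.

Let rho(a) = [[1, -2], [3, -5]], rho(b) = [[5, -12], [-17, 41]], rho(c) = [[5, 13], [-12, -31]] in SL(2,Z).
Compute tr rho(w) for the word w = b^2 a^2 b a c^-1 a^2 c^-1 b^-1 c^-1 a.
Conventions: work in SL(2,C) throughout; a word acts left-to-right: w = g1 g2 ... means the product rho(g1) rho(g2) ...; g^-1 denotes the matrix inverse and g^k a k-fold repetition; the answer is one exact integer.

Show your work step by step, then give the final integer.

rho(b) = [[5, -12], [-17, 41]]
... * rho(b) = [[5, -12], [-17, 41]]  ->  [[229, -552], [-782, 1885]]
... * rho(a) = [[1, -2], [3, -5]]  ->  [[-1427, 2302], [4873, -7861]]
... * rho(a) = [[1, -2], [3, -5]]  ->  [[5479, -8656], [-18710, 29559]]
... * rho(b) = [[5, -12], [-17, 41]]  ->  [[174547, -420644], [-596053, 1436439]]
... * rho(a) = [[1, -2], [3, -5]]  ->  [[-1087385, 1754126], [3713264, -5990089]]
... * rho(c^-1) = [[-31, -13], [12, 5]]  ->  [[54758447, 22906635], [-186992252, -78222877]]
... * rho(a) = [[1, -2], [3, -5]]  ->  [[123478352, -224050069], [-421660883, 765098889]]
... * rho(a) = [[1, -2], [3, -5]]  ->  [[-548671855, 873293641], [1873635784, -2982172679]]
... * rho(c^-1) = [[-31, -13], [12, 5]]  ->  [[27488351197, 11499202320], [-93868781452, -39268128587]]
... * rho(b^-1) = [[41, 12], [17, 5]]  ->  [[1322508838517, 387356225964], [-4516178225511, -1322766020359]]
... * rho(c^-1) = [[-31, -13], [12, 5]]  ->  [[-36349499282459, -15255833770901], [124128332746533, 52096486829848]]
... * rho(a) = [[1, -2], [3, -5]]  ->  [[-82117000595162, 148978167419423], [280417793236077, -508739099642306]]
tr = -82117000595162 + -508739099642306 = -590856100237468

-590856100237468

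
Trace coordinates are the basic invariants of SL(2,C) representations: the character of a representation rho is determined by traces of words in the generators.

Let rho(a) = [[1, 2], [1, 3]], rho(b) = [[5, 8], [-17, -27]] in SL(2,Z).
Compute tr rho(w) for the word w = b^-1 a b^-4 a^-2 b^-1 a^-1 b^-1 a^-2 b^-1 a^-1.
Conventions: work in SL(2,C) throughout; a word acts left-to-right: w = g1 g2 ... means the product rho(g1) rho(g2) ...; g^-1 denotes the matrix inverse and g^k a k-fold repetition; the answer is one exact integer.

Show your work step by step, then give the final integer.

-232527513165948

rho(b^-1) = [[-27, -8], [17, 5]]
... * rho(a) = [[1, 2], [1, 3]]  ->  [[-35, -78], [22, 49]]
... * rho(b^-1) = [[-27, -8], [17, 5]]  ->  [[-381, -110], [239, 69]]
... * rho(b^-1) = [[-27, -8], [17, 5]]  ->  [[8417, 2498], [-5280, -1567]]
... * rho(b^-1) = [[-27, -8], [17, 5]]  ->  [[-184793, -54846], [115921, 34405]]
... * rho(b^-1) = [[-27, -8], [17, 5]]  ->  [[4057029, 1204114], [-2544982, -755343]]
... * rho(a^-1) = [[3, -2], [-1, 1]]  ->  [[10966973, -6909944], [-6879603, 4334621]]
... * rho(a^-1) = [[3, -2], [-1, 1]]  ->  [[39810863, -28843890], [-24973430, 18093827]]
... * rho(b^-1) = [[-27, -8], [17, 5]]  ->  [[-1565239431, -462706354], [981877669, 290256575]]
... * rho(a^-1) = [[3, -2], [-1, 1]]  ->  [[-4233011939, 2667772508], [2655376432, -1673498763]]
... * rho(b^-1) = [[-27, -8], [17, 5]]  ->  [[159643454989, 47202958052], [-100144642635, -29610505271]]
... * rho(a^-1) = [[3, -2], [-1, 1]]  ->  [[431727406915, -272083951926], [-270823422634, 170678779999]]
... * rho(a^-1) = [[3, -2], [-1, 1]]  ->  [[1567266172671, -1135538765756], [-983149047901, 712325625267]]
... * rho(b^-1) = [[-27, -8], [17, 5]]  ->  [[-61620345679969, -18215823210148], [38654559922866, 11426820509543]]
... * rho(a^-1) = [[3, -2], [-1, 1]]  ->  [[-166645213829759, 105024868149790], [104536859259055, -65882299336189]]
tr = -166645213829759 + -65882299336189 = -232527513165948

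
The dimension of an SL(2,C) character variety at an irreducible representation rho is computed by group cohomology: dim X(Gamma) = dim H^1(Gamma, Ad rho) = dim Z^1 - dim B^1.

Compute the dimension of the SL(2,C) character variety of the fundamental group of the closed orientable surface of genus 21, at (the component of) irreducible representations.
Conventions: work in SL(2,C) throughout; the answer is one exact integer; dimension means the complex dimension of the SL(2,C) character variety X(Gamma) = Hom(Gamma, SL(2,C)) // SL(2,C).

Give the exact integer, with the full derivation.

120

pi_1 of the closed genus-21 surface has 42 generators bound by the single product-of-commutators relator.
Before the relator condition, cocycle space has dim 3*42 = 126.
At an irreducible rho, H^2 = coker(d_2) vanishes (Poincare duality: H^2 is dual to H^0 = invariants = 0), so d_2 is surjective onto sl_2 and dim Z^1 = 126 - 3 = 123.
Coboundaries contribute dim B^1 = 3 (injective at irreducible rho).
Hence dim X = 123 - 3 = 120.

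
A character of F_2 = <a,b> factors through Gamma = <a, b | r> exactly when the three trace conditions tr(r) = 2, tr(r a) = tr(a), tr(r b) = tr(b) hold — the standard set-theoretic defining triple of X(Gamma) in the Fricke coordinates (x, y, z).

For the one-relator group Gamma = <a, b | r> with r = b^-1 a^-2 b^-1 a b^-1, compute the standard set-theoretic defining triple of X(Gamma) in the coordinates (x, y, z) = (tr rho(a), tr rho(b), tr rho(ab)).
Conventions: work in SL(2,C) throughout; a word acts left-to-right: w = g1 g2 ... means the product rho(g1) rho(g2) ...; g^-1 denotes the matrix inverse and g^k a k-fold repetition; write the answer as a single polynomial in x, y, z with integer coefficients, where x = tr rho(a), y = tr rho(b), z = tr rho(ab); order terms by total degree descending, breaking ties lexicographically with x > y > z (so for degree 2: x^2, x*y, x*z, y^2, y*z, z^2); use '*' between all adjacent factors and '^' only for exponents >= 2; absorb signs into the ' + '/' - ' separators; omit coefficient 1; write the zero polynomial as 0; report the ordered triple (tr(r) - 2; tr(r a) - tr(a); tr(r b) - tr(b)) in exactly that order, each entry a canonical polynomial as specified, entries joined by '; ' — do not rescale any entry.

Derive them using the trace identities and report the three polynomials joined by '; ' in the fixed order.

x^2*y^2*z - x^3*y - x*y^3 - x*y*z^2 + y^2*z + 3*x*y - z - 2; x^3*y^2*z - x^4*y - x^2*y^3 - 2*x^2*y*z^2 + x^3*z + 2*x*y^2*z + x*z^3 + 3*x^2*y - y*z^2 - 4*x*z - x + y; x^2*y*z - x^3 - x*y^2 - x*z^2 + y*z + 3*x - y

trace(a^-1) = trace(a) = x
and trace(a^-1 b) = trace(b) * trace(a) - trace(b a)  (eliminate a^-1) = x*y - z
trace(b^-1 a^-1) = trace(a^-1) * trace(b) - trace(a^-1 b)  (eliminate b^-1) = z
next, trace(b a b) = trace(b) * trace(a b) - trace(a)  (reduce the b square) = y*z - x
trace(b a b a) = trace(a b) * trace(a b) - trace(1)  (split on a) = z^2 - 2
trace(a^-1 b a b) = trace(b a b) * trace(a) - trace(b a b a)  (eliminate a^-1) = x*y*z - x^2 - z^2 + 2
trace(a^-1 b a b^-1) = trace(a^-1 b a) * trace(b) - trace(a^-1 b a b)  (eliminate b^-1) = -x*y*z + x^2 + y^2 + z^2 - 2
next, trace(a b^-1 a^-2 b) = trace(a^-1 b a b^-1) * trace(a) - trace(a^-1 b a b^-1 a)  (eliminate a^-1) = -x^2*y*z + x^3 + x*y^2 + x*z^2 - 3*x
trace(a^-2 b^-1 a b^-1) = trace(a b^-1 a^-2) * trace(b) - trace(a b^-1 a^-2 b)  (eliminate b^-1) = x^2*y*z - x^3 - x*y^2 - x*z^2 + y*z + 3*x
trace(b^-1 a^-2 b^-1 a b^-1) = trace(a^-2 b^-1 a b^-1) * trace(b) - trace(a^-2 b^-1 a)  (eliminate b^-1) = x^2*y^2*z - x^3*y - x*y^3 - x*y*z^2 + y^2*z + 3*x*y - z
trace(a^2 b^-1 a^-1 b) = trace(a^-1 b a^2) * trace(b) - trace(a^-1 b a^2 b) = -x^2*y*z + x^3 + x*y^2 + x*z^2 - 3*x
trace(a b^-1 a^-1 b^-1 a) = trace(a^2 b^-1 a^-1) * trace(b) - trace(a^2 b^-1 a^-1 b) = x^2*y*z - x^3 - x*z^2 - y*z + 3*x
next, trace(a b a) = trace(a) * trace(b a) - trace(b) = x*z - y
trace(b a b a b) = trace(b) * trace(a b a b) - trace(a b a) = y*z^2 - x*z - y
trace(b a b a b a) = trace(a b a b) * trace(a b) - trace(b a) = z^3 - 3*z
next, trace(a b a b a^-1 b) = trace(b a b a b) * trace(a) - trace(b a b a b a) = x*y*z^2 - x^2*z - z^3 - x*y + 3*z
trace(a^-1 b^-1 a b a b) = trace(a b a b a^-1) * trace(b) - trace(a b a b a^-1 b) = -x*y*z^2 + x^2*z + y^2*z + z^3 - 3*z
next, trace(a b^-1 a^-1 b^-1 a b) = trace(a^-1 b^-1 a b a) * trace(b) - trace(a^-1 b^-1 a b a b) = x*y*z^2 - x^2*z - y^2*z - z^3 + x*y + 3*z
trace(b^-1 a b^-1 a b^-1 a^-1) = trace(a b^-1 a^-1 b^-1 a) * trace(b) - trace(a b^-1 a^-1 b^-1 a b) = x^2*y^2*z - x^3*y - 2*x*y*z^2 + x^2*z + z^3 + 2*x*y - 3*z
and trace(a^2) = trace(a) * trace(a) - trace(1) = x^2 - 2
trace(b^-1 a^2) = trace(a^2) * trace(b) - trace(a^2 b) = x^2*y - x*z - y
trace(a b^-2 a) = trace(b^-1 a^2) * trace(b) - trace(b^-1 a^2 b) = x^2*y^2 - x*y*z - x^2 - y^2 + 2
next, trace(a b a b^-1) = trace(a b a) * trace(b) - trace(a b a b) = x*y*z - y^2 - z^2 + 2
trace(a b^-2 a b) = trace(a b a b^-1) * trace(b) - trace(a b a) = x*y^2*z - y^3 - y*z^2 - x*z + 3*y
next, trace(b^-1 a b^-1 a b^-1) = trace(a b^-2 a) * trace(b) - trace(a b^-2 a b) = x^2*y^3 - 2*x*y^2*z - x^2*y + y*z^2 + x*z - y
trace(b^-1 a^-2 b^-1 a b^-1 a) = trace(b^-1 a b^-1 a b^-1 a^-1) * trace(a) - trace(b^-1 a b^-1 a b^-1) = x^3*y^2*z - x^4*y - x^2*y^3 - 2*x^2*y*z^2 + x^3*z + 2*x*y^2*z + x*z^3 + 3*x^2*y - y*z^2 - 4*x*z + y
assemble the triple (trace(r) - 2; trace(r a) - x; trace(r b) - y)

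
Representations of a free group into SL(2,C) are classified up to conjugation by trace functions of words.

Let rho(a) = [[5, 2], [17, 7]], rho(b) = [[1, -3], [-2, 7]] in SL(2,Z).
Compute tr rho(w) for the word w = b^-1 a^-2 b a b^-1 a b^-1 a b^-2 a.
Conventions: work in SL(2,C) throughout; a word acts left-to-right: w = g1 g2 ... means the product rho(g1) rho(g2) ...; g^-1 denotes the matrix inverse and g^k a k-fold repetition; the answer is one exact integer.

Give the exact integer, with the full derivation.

rho(b^-1) = [[7, 3], [2, 1]]
... * rho(a^-1) = [[7, -2], [-17, 5]]  ->  [[-2, 1], [-3, 1]]
... * rho(a^-1) = [[7, -2], [-17, 5]]  ->  [[-31, 9], [-38, 11]]
... * rho(b) = [[1, -3], [-2, 7]]  ->  [[-49, 156], [-60, 191]]
... * rho(a) = [[5, 2], [17, 7]]  ->  [[2407, 994], [2947, 1217]]
... * rho(b^-1) = [[7, 3], [2, 1]]  ->  [[18837, 8215], [23063, 10058]]
... * rho(a) = [[5, 2], [17, 7]]  ->  [[233840, 95179], [286301, 116532]]
... * rho(b^-1) = [[7, 3], [2, 1]]  ->  [[1827238, 796699], [2237171, 975435]]
... * rho(a) = [[5, 2], [17, 7]]  ->  [[22680073, 9231369], [27768250, 11302387]]
... * rho(b^-1) = [[7, 3], [2, 1]]  ->  [[177223249, 77271588], [216982524, 94607137]]
... * rho(b^-1) = [[7, 3], [2, 1]]  ->  [[1395105919, 608941335], [1708091942, 745554709]]
... * rho(a) = [[5, 2], [17, 7]]  ->  [[17327532290, 7052801183], [21214889763, 8635066847]]
tr = 17327532290 + 8635066847 = 25962599137

25962599137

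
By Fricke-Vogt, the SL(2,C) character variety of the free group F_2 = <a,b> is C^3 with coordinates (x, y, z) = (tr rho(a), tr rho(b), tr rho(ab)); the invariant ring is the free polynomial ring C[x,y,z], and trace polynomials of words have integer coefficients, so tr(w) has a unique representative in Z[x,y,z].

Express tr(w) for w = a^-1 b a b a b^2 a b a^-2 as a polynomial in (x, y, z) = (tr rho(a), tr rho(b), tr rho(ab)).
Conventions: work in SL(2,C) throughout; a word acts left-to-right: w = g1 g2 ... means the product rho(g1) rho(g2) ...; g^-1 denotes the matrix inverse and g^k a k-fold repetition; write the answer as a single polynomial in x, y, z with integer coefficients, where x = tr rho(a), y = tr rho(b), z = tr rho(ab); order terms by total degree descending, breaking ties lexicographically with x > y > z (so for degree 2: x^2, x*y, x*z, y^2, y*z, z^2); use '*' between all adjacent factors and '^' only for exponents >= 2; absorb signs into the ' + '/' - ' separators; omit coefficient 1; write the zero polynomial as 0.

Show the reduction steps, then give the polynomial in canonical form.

x^3*y^2*z^3 - 2*x^4*y*z^2 - x^2*y*z^4 + x^5*z - x^3*y^2*z + x^3*z^3 - 2*x*y^2*z^3 + x^4*y + 7*x^2*y*z^2 + y*z^4 - 5*x^3*z + 2*x*y^2*z - x*z^3 - 3*x^2*y - 3*y*z^2 + 4*x*z + y

tr(a b a b) = tr(a b)*tr(a b) - tr(1)   [split at repeated a] = z^2 - 2
tr(a b a b a b) = tr(a b a b)*tr(a b) - tr(b a)   [split at repeated a] = z^3 - 3*z
tr(b a b) = tr(b)*tr(a b) - tr(a) = y*z - x
tr(a b a b a) = tr(a)*tr(b a b a) - tr(b a b) = x*z^2 - y*z - x
tr(a b^2 a b a b) = tr(b)*tr(a b a b a b) - tr(a b a b a) = y*z^3 - x*z^2 - 2*y*z + x
tr(b a^2) = tr(a)*tr(b a) - tr(b) = x*z - y
tr(a b a^2) = tr(a)*tr(b a^2) - tr(b a) = x^2*z - x*y - z
tr(a b^2 a b a) = tr(b)*tr(a b a^2 b) - tr(a b a^2) = x*y*z^2 - x^2*z - y^2*z + z
tr(b a b a b^2 a b) = tr(b)*tr(a b^2 a b a b) - tr(a b^2 a b a) = y^2*z^3 - 2*x*y*z^2 + x^2*z - y^2*z + x*y - z
tr(a b a b a b a b) = tr(b a b a)*tr(b a b a) - tr(1)   [split at repeated b] = z^4 - 4*z^2 + 2
tr(b a b a b) = tr(b)*tr(a b a b) - tr(a b a) = y*z^2 - x*z - y
tr(a b a b a b a) = tr(a)*tr(b a b a b a) - tr(b a b a b) = x*z^3 - y*z^2 - 2*x*z + y
tr(b a b a b^2 a b a) = tr(b)*tr(a b a b a b a b) - tr(a b a b a b a) = y*z^4 - x*z^3 - 3*y*z^2 + 2*x*z + y
tr(a^-1 b a b a b^2 a b) = tr(b a b a b^2 a b)*tr(a) - tr(b a b a b^2 a b a) = x*y^2*z^3 - 2*x^2*y*z^2 - y*z^4 + x^3*z - x*y^2*z + x*z^3 + x^2*y + 3*y*z^2 - 3*x*z - y
tr(a^-2 b a b a b^2 a b) = tr(a^-1 b a b a b^2 a b)*tr(a) - tr(a^-1 b a b a b^2 a b a) = x^2*y^2*z^3 - 2*x^3*y*z^2 - x*y*z^4 + x^4*z - x^2*y^2*z + x^2*z^3 - y^2*z^3 + x^3*y + 5*x*y*z^2 - 4*x^2*z + y^2*z - 2*x*y + z
tr(a^-1 b a b a b^2 a b a^-2) = tr(a^-2 b a b a b^2 a b)*tr(a) - tr(a^-2 b a b a b^2 a b a) = x^3*y^2*z^3 - 2*x^4*y*z^2 - x^2*y*z^4 + x^5*z - x^3*y^2*z + x^3*z^3 - 2*x*y^2*z^3 + x^4*y + 7*x^2*y*z^2 + y*z^4 - 5*x^3*z + 2*x*y^2*z - x*z^3 - 3*x^2*y - 3*y*z^2 + 4*x*z + y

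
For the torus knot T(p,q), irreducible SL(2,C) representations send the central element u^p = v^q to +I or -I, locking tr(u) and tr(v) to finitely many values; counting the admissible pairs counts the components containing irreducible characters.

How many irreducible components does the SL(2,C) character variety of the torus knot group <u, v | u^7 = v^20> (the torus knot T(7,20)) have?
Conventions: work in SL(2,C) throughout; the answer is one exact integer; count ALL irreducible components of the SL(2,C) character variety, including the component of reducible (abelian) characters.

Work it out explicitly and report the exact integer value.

58

In the torus knot group T(7,20), u^7 = v^20 is central, so an irreducible representation sends it to +I or -I (Schur).
On an irreducible component, tr(u) is locked at 2*cos(pi*alpha/7) for some alpha in 1..6, and tr(v) at 2*cos(pi*beta/20) for some beta in 1..19.
The two central values (-1)^alpha I and (-1)^beta I must be the same matrix, so alpha and beta share a parity.
Enumerate parity-matched pairs: 3*10 odd-odd plus 3*9 even-even gives 57.
components with irreducible characters: 57; plus the single component of reducible (abelian) characters: total 58.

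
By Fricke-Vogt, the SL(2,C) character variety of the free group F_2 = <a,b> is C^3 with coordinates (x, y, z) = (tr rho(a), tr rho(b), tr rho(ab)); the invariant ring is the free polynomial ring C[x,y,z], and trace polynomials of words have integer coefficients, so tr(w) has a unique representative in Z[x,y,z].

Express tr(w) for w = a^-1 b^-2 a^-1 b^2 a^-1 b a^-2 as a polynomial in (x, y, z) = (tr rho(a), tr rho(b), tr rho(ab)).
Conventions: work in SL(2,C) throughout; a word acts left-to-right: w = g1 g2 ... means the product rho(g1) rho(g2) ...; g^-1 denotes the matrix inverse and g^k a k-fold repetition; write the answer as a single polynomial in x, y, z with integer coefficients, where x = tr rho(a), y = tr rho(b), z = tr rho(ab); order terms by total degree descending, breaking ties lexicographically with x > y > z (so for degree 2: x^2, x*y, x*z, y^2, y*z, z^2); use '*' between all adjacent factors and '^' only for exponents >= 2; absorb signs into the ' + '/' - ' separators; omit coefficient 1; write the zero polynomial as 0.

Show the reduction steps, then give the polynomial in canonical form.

use: tr(b a^-1) = tr(b) * tr(a) - tr(b a)   [inverse elimination on a] = x*y - z
use: tr(b^2) = tr(b) * tr(b) - tr(1)   [square of b] = y^2 - 2
tr(a b^2) = tr(b) * tr(a b) - tr(a)   [square of b] = y*z - x
tr(b a b^2) = tr(b) * tr(a b^2) - tr(a b)   [square of b] = y^2*z - x*y - z
use: tr(a b a b) = tr(a b) * tr(a b) - tr(1)   [split at a repeated a] = z^2 - 2
use: tr(a b a) = tr(a) * tr(b a) - tr(b)   [square of a] = x*z - y
tr(b a b^2 a) = tr(b) * tr(a b a b) - tr(a b a)   [square of b] = y*z^2 - x*z - y
tr(a b^2 a^-1 b) = tr(b a b^2) * tr(a) - tr(b a b^2 a)   [inverse elimination on a] = x*y^2*z - x^2*y - y*z^2 + y
tr(b^2 a^-1 b^-1 a) = tr(a b^2 a^-1) * tr(b) - tr(a b^2 a^-1 b)   [inverse elimination on b] = -x*y^2*z + x^2*y + y^3 + y*z^2 - 3*y
apply: tr(b^-1 a^-1 b^2 a^-1) = tr(b^2 a^-1 b^-1) * tr(a) - tr(b^2 a^-1 b^-1 a)   [inverse elimination on a] = x*y^2*z - y^3 - y*z^2 - x*z + 3*y
use: tr(b a^-1 b a) = tr(b a b) * tr(a) - tr(b a b a)   [inverse elimination on a] = x*y*z - x^2 - z^2 + 2
apply: tr(b^3) = tr(b) * tr(b^2) - tr(b)   [square of b] = y^3 - 3*y
tr(a b^3 a) = tr(a) * tr(b^3 a) - tr(b^3)   [square of a] = x*y^2*z - x^2*y - y^3 - x*z + 3*y
tr(a b^3 a b) = tr(b) * tr(a b a b^2) - tr(a b a b)   [square of b] = y^2*z^2 - x*y*z - y^2 - z^2 + 2
tr(b a b^-1 a b^2) = tr(a b^3 a) * tr(b) - tr(a b^3 a b)   [inverse elimination on b] = x*y^3*z - x^2*y^2 - y^4 - y^2*z^2 + 4*y^2 + z^2 - 2
apply: tr(a b a^2 b) = tr(a) * tr(b a b a) - tr(b a b)   [square of a] = x*z^2 - y*z - x
tr(a b a^2) = tr(a) * tr(b a^2) - tr(b a)   [square of a] = x^2*z - x*y - z
tr(a b^2 a b a) = tr(b) * tr(a b a^2 b) - tr(a b a^2)   [square of b] = x*y*z^2 - x^2*z - y^2*z + z
use: tr(a b a b a b) = tr(b a b a) * tr(b a) - tr(a b)   [split at a repeated b] = z^3 - 3*z
tr(a b^2 a b a b) = tr(b) * tr(a b a b a b) - tr(a b a b a)   [square of b] = y*z^3 - x*z^2 - 2*y*z + x
use: tr(b a b^-1 a b^2 a) = tr(a b^2 a b a) * tr(b) - tr(a b^2 a b a b)   [inverse elimination on b] = x*y^2*z^2 - x^2*y*z - y^3*z - y*z^3 + x*z^2 + 3*y*z - x
use: tr(b^2 a^-1 b a b^-1 a) = tr(b a b^-1 a b^2) * tr(a) - tr(b a b^-1 a b^2 a)   [inverse elimination on a] = x^2*y^3*z - x^3*y^2 - x*y^4 - 2*x*y^2*z^2 + x^2*y*z + y^3*z + y*z^3 + 4*x*y^2 - 3*y*z - x
tr(b^-1 a^-1 b^2 a^-1 b a) = tr(b^2 a^-1 b a b^-1) * tr(a) - tr(b^2 a^-1 b a b^-1 a)   [inverse elimination on a] = -x^2*y^3*z + x^3*y^2 + x*y^4 + 2*x*y^2*z^2 - y^3*z - y*z^3 - x^3 - 4*x*y^2 - x*z^2 + 3*y*z + 3*x
tr(b^2 a^-1 b) = tr(b^3) * tr(a) - tr(b^3 a)   [inverse elimination on a] = x*y^3 - y^2*z - 2*x*y + z
tr(b^-2 a^-1 b^2 a^-1 b a) = tr(b^-1 a^-1 b^2 a^-1 b a) * tr(b) - tr(b^-1 a^-1 b^2 a^-1 b a b)   [inverse elimination on b] = -x^2*y^4*z + x^3*y^3 + x*y^5 + 2*x*y^3*z^2 - y^4*z - y^2*z^3 - x^3*y - 5*x*y^3 - x*y*z^2 + 4*y^2*z + 5*x*y - z
tr(a^-1 b^-2 a^-1 b^2 a^-1 b) = tr(b^-2 a^-1 b^2 a^-1 b) * tr(a) - tr(b^-2 a^-1 b^2 a^-1 b a)   [inverse elimination on a] = x^2*y^4*z - x^3*y^3 - x*y^5 - 2*x*y^3*z^2 + x^2*y^2*z + y^4*z + y^2*z^3 + x^3*y + 4*x*y^3 - x^2*z - 4*y^2*z - 2*x*y + z
use: tr(a^-2 b^-2 a^-1 b^2 a^-1 b) = tr(a^-1 b^-2 a^-1 b^2 a^-1 b) * tr(a) - tr(a^-1 b^-2 a^-1 b^2 a^-1 b a)   [inverse elimination on a] = x^3*y^4*z - x^4*y^3 - x^2*y^5 - 2*x^2*y^3*z^2 + x^3*y^2*z + x*y^4*z + x*y^2*z^3 + x^4*y + 4*x^2*y^3 - x^3*z - 5*x*y^2*z - 2*x^2*y + y^3 + y*z^2 + 2*x*z - 3*y
apply: tr(a^-1 b^-2 a^-1 b^2 a^-1 b a^-2) = tr(a^-2 b^-2 a^-1 b^2 a^-1 b) * tr(a) - tr(a^-2 b^-2 a^-1 b^2 a^-1 b a)   [inverse elimination on a] = x^4*y^4*z - x^5*y^3 - x^3*y^5 - 2*x^3*y^3*z^2 + x^4*y^2*z + x^2*y^2*z^3 + x^5*y + 5*x^3*y^3 + x*y^5 + 2*x*y^3*z^2 - x^4*z - 6*x^2*y^2*z - y^4*z - y^2*z^3 - 3*x^3*y - 3*x*y^3 + x*y*z^2 + 3*x^2*z + 4*y^2*z - x*y - z

x^4*y^4*z - x^5*y^3 - x^3*y^5 - 2*x^3*y^3*z^2 + x^4*y^2*z + x^2*y^2*z^3 + x^5*y + 5*x^3*y^3 + x*y^5 + 2*x*y^3*z^2 - x^4*z - 6*x^2*y^2*z - y^4*z - y^2*z^3 - 3*x^3*y - 3*x*y^3 + x*y*z^2 + 3*x^2*z + 4*y^2*z - x*y - z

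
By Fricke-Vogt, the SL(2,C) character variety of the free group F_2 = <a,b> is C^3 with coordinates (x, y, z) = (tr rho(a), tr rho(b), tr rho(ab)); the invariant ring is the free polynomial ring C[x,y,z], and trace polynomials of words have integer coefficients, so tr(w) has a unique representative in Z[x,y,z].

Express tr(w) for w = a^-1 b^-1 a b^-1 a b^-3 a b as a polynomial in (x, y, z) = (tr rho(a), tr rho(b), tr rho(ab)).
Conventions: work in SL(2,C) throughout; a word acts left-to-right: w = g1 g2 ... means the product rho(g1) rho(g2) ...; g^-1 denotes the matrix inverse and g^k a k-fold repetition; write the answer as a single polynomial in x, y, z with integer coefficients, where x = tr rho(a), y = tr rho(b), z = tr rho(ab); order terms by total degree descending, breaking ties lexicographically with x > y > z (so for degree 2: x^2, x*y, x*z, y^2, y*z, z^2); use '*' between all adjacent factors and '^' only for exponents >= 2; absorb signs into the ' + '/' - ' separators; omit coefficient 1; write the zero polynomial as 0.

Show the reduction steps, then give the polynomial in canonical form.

-x^3*y^5*z + x^4*y^4 + x^2*y^6 + 3*x^2*y^4*z^2 - 2*x*y^5*z - 3*x*y^3*z^3 - 2*x^4*y^2 - 5*x^2*y^4 - 4*x^2*y^2*z^2 + y^4*z^2 + y^2*z^4 + 3*x^3*y*z + 10*x*y^3*z + 4*x*y*z^3 + 5*x^2*y^2 - x^2*z^2 - y^4 - 5*y^2*z^2 - z^4 - 10*x*y*z + x^2 + 4*y^2 + 4*z^2 - 2

apply: tr(a^2) = tr(a)*tr(a) - tr(1) = x^2 - 2
apply: tr(a^2 b) = tr(a)*tr(b a) - tr(b) = x*z - y
tr(a^2 b^-1) = tr(a^2)*tr(b) - tr(a^2 b) = x^2*y - x*z - y
tr(b^-2 a^2) = tr(a^2 b^-1)*tr(b) - tr(a^2) = x^2*y^2 - x*y*z - x^2 - y^2 + 2
tr(a b^-3 a) = tr(b^-2 a^2)*tr(b) - tr(b^-2 a^2 b) = x^2*y^3 - x*y^2*z - 2*x^2*y - y^3 + x*z + 3*y
tr(b^2 a^2) = tr(b)*tr(a^2 b) - tr(a^2) = x*y*z - x^2 - y^2 + 2
tr(b^2 a) = tr(b)*tr(a b) - tr(a) = y*z - x
apply: tr(a b^2 a^2) = tr(a)*tr(b^2 a^2) - tr(b^2 a) = x^2*y*z - x^3 - x*y^2 - y*z + 3*x
tr(b a b a) = tr(a b)*tr(a b) - tr(1) = z^2 - 2
use: tr(a^2 b a b) = tr(a)*tr(b a b a) - tr(b a b) = x*z^2 - y*z - x
tr(a^2 b a) = tr(a)*tr(a b a) - tr(a b) = x^2*z - x*y - z
apply: tr(a b^2 a^2 b) = tr(b)*tr(a^2 b a b) - tr(a^2 b a) = x*y*z^2 - x^2*z - y^2*z + z
apply: tr(a b^-1 a b^2 a) = tr(a b^2 a^2)*tr(b) - tr(a b^2 a^2 b) = x^2*y^2*z - x^3*y - x*y^3 - x*y*z^2 + x^2*z + 3*x*y - z
tr(b^2 a b a) = tr(b)*tr(a b a b) - tr(a b a) = y*z^2 - x*z - y
use: tr(b^2 a b) = tr(b)*tr(b a b) - tr(b a) = y^2*z - x*y - z
use: tr(a b^2 a b a) = tr(a)*tr(b^2 a b a) - tr(b^2 a b) = x*y*z^2 - x^2*z - y^2*z + z
tr(a b a b a b) = tr(a b a b)*tr(a b) - tr(b a) = z^3 - 3*z
apply: tr(a b^2 a b a b) = tr(b)*tr(a b a b a b) - tr(a b a b a) = y*z^3 - x*z^2 - 2*y*z + x
tr(a b^-1 a b^2 a b) = tr(a b^2 a b a)*tr(b) - tr(a b^2 a b a b) = x*y^2*z^2 - x^2*y*z - y^3*z - y*z^3 + x*z^2 + 3*y*z - x
use: tr(b a b^-1 a b^-1 a b) = tr(a b^-1 a b^2 a)*tr(b) - tr(a b^-1 a b^2 a b) = x^2*y^3*z - x^3*y^2 - x*y^4 - 2*x*y^2*z^2 + 2*x^2*y*z + y^3*z + y*z^3 + 3*x*y^2 - x*z^2 - 4*y*z + x
tr(a b a b a^2) = tr(a)*tr(a b a b a) - tr(a b a b) = x^2*z^2 - x*y*z - x^2 - z^2 + 2
use: tr(a b a b a^2 b) = tr(a)*tr(b a b a b a) - tr(b a b a b) = x*z^3 - y*z^2 - 2*x*z + y
tr(a b^-1 a b a b a) = tr(a b a b a^2)*tr(b) - tr(a b a b a^2 b) = x^2*y*z^2 - x*y^2*z - x*z^3 - x^2*y + 2*x*z + y
tr(a b a b a b a b) = tr(b a b a)*tr(b a b a) - tr(1) = z^4 - 4*z^2 + 2
use: tr(a b^-1 a b a b a b) = tr(a b a b a b a)*tr(b) - tr(a b a b a b a b) = x*y*z^3 - y^2*z^2 - z^4 - 2*x*y*z + y^2 + 4*z^2 - 2
tr(b a b^-1 a b^-1 a b a) = tr(a b^-1 a b a b a)*tr(b) - tr(a b^-1 a b a b a b) = x^2*y^2*z^2 - x*y^3*z - 2*x*y*z^3 - x^2*y^2 + y^2*z^2 + z^4 + 4*x*y*z - 4*z^2 + 2
use: tr(a b a^-1 b a b^-1 a b^-1) = tr(b a b^-1 a b^-1 a b)*tr(a) - tr(b a b^-1 a b^-1 a b a) = x^3*y^3*z - x^4*y^2 - x^2*y^4 - 3*x^2*y^2*z^2 + 2*x^3*y*z + 2*x*y^3*z + 3*x*y*z^3 + 4*x^2*y^2 - x^2*z^2 - y^2*z^2 - z^4 - 8*x*y*z + x^2 + 4*z^2 - 2
apply: tr(b a b^-1 a^2 b) = tr(a^2 b^2 a)*tr(b) - tr(a^2 b^2 a b) = x^2*y^2*z - x^3*y - x*y^3 - x*y*z^2 + x^2*z + 3*x*y - z
tr(b a b^-1 a^2 b a) = tr(a^2 b a b a)*tr(b) - tr(a^2 b a b a b) = x^2*y*z^2 - x*y^2*z - x*z^3 - x^2*y + 2*x*z + y
apply: tr(a b a^-1 b a b^-1 a) = tr(b a b^-1 a^2 b)*tr(a) - tr(b a b^-1 a^2 b a) = x^3*y^2*z - x^4*y - x^2*y^3 - 2*x^2*y*z^2 + x^3*z + x*y^2*z + x*z^3 + 4*x^2*y - 3*x*z - y
use: tr(b^-2 a b a^-1 b a b^-1 a) = tr(a b a^-1 b a b^-1 a b^-1)*tr(b) - tr(a b a^-1 b a b^-1 a) = x^3*y^4*z - x^4*y^3 - x^2*y^5 - 3*x^2*y^3*z^2 + x^3*y^2*z + 2*x*y^4*z + 3*x*y^2*z^3 + x^4*y + 5*x^2*y^3 + x^2*y*z^2 - y^3*z^2 - y*z^4 - x^3*z - 9*x*y^2*z - x*z^3 - 3*x^2*y + 4*y*z^2 + 3*x*z - y
apply: tr(a b^-1 a b^-3 a b a^-1 b) = tr(b^-2 a b a^-1 b a b^-1 a)*tr(b) - tr(b^-2 a b a^-1 b a b^-1 a b) = x^3*y^5*z - x^4*y^4 - x^2*y^6 - 3*x^2*y^4*z^2 + 2*x*y^5*z + 3*x*y^3*z^3 + 2*x^4*y^2 + 6*x^2*y^4 + 4*x^2*y^2*z^2 - y^4*z^2 - y^2*z^4 - 3*x^3*y*z - 11*x*y^3*z - 4*x*y*z^3 - 7*x^2*y^2 + x^2*z^2 + 5*y^2*z^2 + z^4 + 11*x*y*z - x^2 - y^2 - 4*z^2 + 2
use: tr(a^-1 b^-1 a b^-1 a b^-3 a b) = tr(a b^-1 a b^-3 a b a^-1)*tr(b) - tr(a b^-1 a b^-3 a b a^-1 b) = -x^3*y^5*z + x^4*y^4 + x^2*y^6 + 3*x^2*y^4*z^2 - 2*x*y^5*z - 3*x*y^3*z^3 - 2*x^4*y^2 - 5*x^2*y^4 - 4*x^2*y^2*z^2 + y^4*z^2 + y^2*z^4 + 3*x^3*y*z + 10*x*y^3*z + 4*x*y*z^3 + 5*x^2*y^2 - x^2*z^2 - y^4 - 5*y^2*z^2 - z^4 - 10*x*y*z + x^2 + 4*y^2 + 4*z^2 - 2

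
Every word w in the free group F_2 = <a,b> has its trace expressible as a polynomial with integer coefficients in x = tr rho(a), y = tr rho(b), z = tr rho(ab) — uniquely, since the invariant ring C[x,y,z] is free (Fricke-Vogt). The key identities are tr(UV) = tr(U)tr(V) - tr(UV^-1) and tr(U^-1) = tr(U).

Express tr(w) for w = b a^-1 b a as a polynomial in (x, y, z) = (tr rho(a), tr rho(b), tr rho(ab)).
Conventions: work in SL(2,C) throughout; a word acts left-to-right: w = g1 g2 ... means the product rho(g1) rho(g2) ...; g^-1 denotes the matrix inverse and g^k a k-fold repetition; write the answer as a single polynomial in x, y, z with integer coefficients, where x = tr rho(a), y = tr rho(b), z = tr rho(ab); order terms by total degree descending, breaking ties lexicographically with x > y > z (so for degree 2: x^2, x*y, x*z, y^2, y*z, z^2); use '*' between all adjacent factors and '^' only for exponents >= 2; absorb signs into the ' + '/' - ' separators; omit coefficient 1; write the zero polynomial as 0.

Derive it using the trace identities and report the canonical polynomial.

x*y*z - x^2 - z^2 + 2

tr(b a b) = tr(b) * tr(a b) - tr(a)  (reduce the b square) = y*z - x
reduce: tr(b a b a) = tr(b a) * tr(b a) - tr(1)  (split on b) = z^2 - 2
tr(b a^-1 b a) = tr(b a b) * tr(a) - tr(b a b a)  (eliminate a^-1) = x*y*z - x^2 - z^2 + 2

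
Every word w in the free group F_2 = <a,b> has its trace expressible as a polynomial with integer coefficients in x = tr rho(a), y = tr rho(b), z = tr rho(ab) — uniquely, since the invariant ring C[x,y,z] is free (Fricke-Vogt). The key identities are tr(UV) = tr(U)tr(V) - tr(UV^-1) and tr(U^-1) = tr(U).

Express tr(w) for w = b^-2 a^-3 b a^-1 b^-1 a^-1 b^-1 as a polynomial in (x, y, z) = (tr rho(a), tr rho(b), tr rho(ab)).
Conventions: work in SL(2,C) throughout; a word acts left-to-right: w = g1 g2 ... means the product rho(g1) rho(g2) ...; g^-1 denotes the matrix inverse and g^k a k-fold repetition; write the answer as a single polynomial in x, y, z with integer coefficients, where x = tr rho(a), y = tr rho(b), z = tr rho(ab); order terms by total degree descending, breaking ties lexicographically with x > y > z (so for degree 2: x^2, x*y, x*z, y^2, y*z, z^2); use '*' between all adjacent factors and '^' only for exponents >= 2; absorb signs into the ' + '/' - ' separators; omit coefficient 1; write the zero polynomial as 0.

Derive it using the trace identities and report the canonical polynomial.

tr(a^-1) = tr(a) = x
so tr(a^-2) = tr(a^-1) * tr(a) - tr(1)   [inverse elimination on a] = x^2 - 2
so tr(a^-1 b) = tr(b) * tr(a) - tr(b a)   [inverse elimination on a] = x*y - z
tr(a^-2 b) = tr(a^-1 b) * tr(a) - tr(a^-1 b a)   [inverse elimination on a] = x^2*y - x*z - y
so tr(a^-2 b^-1) = tr(a^-2) * tr(b) - tr(a^-2 b)   [inverse elimination on b] = x*z - y
tr(a^-2 b^-1 a^-1) = tr(a^-2 b^-1) * tr(a) - tr(a^-2 b^-1 a)   [inverse elimination on a] = x^2*z - x*y - z
tr(a^-1 b^-1 a^-3) = tr(a^-2 b^-1 a^-1) * tr(a) - tr(a^-2 b^-1)   [inverse elimination on a] = x^3*z - x^2*y - 2*x*z + y
tr(b a b a) = tr(b a) * tr(b a) - tr(1)   [split at a repeated b] = z^2 - 2
so tr(b a b) = tr(b) * tr(a b) - tr(a)   [square of b] = y*z - x
tr(a b a b a) = tr(a) * tr(b a b a) - tr(b a b)   [square of a] = x*z^2 - y*z - x
tr(a b a b a b) = tr(a b a b) * tr(a b) - tr(b a)   [split at a repeated a] = z^3 - 3*z
so tr(b a b a b^-1 a) = tr(a b a b a) * tr(b) - tr(a b a b a b)   [inverse elimination on b] = x*y*z^2 - y^2*z - z^3 - x*y + 3*z
tr(a b a b^-1 a^-1 b) = tr(b a b a b^-1) * tr(a) - tr(b a b a b^-1 a)   [inverse elimination on a] = -x*y*z^2 + x^2*z + y^2*z + z^3 - 3*z
tr(b a b^-1 a^-1 b^-1 a) = tr(a b a b^-1 a^-1) * tr(b) - tr(a b a b^-1 a^-1 b)   [inverse elimination on b] = x*y*z^2 - x^2*z - y^2*z - z^3 + x*y + 3*z
so tr(b a b^-1 a^-1 b^-1 a^-1) = tr(b a b^-1 a^-1 b^-1) * tr(a) - tr(b a b^-1 a^-1 b^-1 a)   [inverse elimination on a] = -x*y*z^2 + x^2*z + y^2*z + z^3 - 3*z
so tr(a^-2 b a b^-1 a^-1 b^-1) = tr(b a b^-1 a^-1 b^-1 a^-1) * tr(a) - tr(b a b^-1 a^-1 b^-1)   [inverse elimination on a] = -x^2*y*z^2 + x^3*z + x*y^2*z + x*z^3 - 3*x*z - y
reduce: tr(b^-1 a^-1 b^-1 a^-3 b a) = tr(a^-2 b a b^-1 a^-1 b^-1) * tr(a) - tr(a^-2 b a b^-1 a^-1 b^-1 a)   [inverse elimination on a] = -x^3*y*z^2 + x^4*z + x^2*y^2*z + x^2*z^3 + x*y*z^2 - 4*x^2*z - y^2*z - z^3 - x*y + 3*z
so tr(b^-1 a^-3 b a^-1 b^-1 a^-1) = tr(b^-1 a^-1 b^-1 a^-3 b) * tr(a) - tr(b^-1 a^-1 b^-1 a^-3 b a)   [inverse elimination on a] = x^3*y*z^2 - x^2*y^2*z - x^2*z^3 - x^3*y - x*y*z^2 + 2*x^2*z + y^2*z + z^3 + 2*x*y - 3*z
reduce: tr(a^-1 b a^-2) = tr(a^-1 b a^-1) * tr(a) - tr(a^-1 b)   [inverse elimination on a] = x^3*y - x^2*z - 2*x*y + z
tr(a^-3 b a^-1) = tr(a^-1 b a^-2) * tr(a) - tr(a^-1 b a^-1)   [inverse elimination on a] = x^4*y - x^3*z - 3*x^2*y + 2*x*z + y
tr(b^2) = tr(b) * tr(b) - tr(1)   [square of b] = y^2 - 2
reduce: tr(b a^-1 b) = tr(b^2) * tr(a) - tr(b^2 a)   [inverse elimination on a] = x*y^2 - y*z - x
tr(b a^-1 b a) = tr(b a b) * tr(a) - tr(b a b a)   [inverse elimination on a] = x*y*z - x^2 - z^2 + 2
so tr(b a^-1 b a^-1) = tr(b a^-1 b) * tr(a) - tr(b a^-1 b a)   [inverse elimination on a] = x^2*y^2 - 2*x*y*z + z^2 - 2
tr(b a^-1 b a^-2) = tr(b a^-1 b a^-1) * tr(a) - tr(b a^-1 b)   [inverse elimination on a] = x^3*y^2 - 2*x^2*y*z - x*y^2 + x*z^2 + y*z - x
tr(a^-3 b a^-1 b) = tr(b a^-1 b a^-2) * tr(a) - tr(b a^-1 b a^-1)   [inverse elimination on a] = x^4*y^2 - 2*x^3*y*z - 2*x^2*y^2 + x^2*z^2 + 3*x*y*z - x^2 - z^2 + 2
so tr(a^-2 b a^-1 b^-1 a^-1) = tr(a^-3 b a^-1) * tr(b) - tr(a^-3 b a^-1 b)   [inverse elimination on b] = x^3*y*z - x^2*y^2 - x^2*z^2 - x*y*z + x^2 + y^2 + z^2 - 2
reduce: tr(b^-1 a^-1 b a) = tr(a^-1 b a) * tr(b) - tr(a^-1 b a b)   [inverse elimination on b] = -x*y*z + x^2 + y^2 + z^2 - 2
tr(a^-1 b a^-1 b^-1) = tr(b^-1 a^-1 b) * tr(a) - tr(b^-1 a^-1 b a)   [inverse elimination on a] = x*y*z - y^2 - z^2 + 2
tr(a^-2 b a^-1 b^-1) = tr(a^-1 b a^-1 b^-1) * tr(a) - tr(a^-1 b a^-1 b^-1 a)   [inverse elimination on a] = x^2*y*z - x*y^2 - x*z^2 + x
reduce: tr(a^-3 b a^-1 b^-1 a^-1) = tr(a^-2 b a^-1 b^-1 a^-1) * tr(a) - tr(a^-2 b a^-1 b^-1)   [inverse elimination on a] = x^4*y*z - x^3*y^2 - x^3*z^2 - 2*x^2*y*z + x^3 + 2*x*y^2 + 2*x*z^2 - 3*x
tr(b^-2 a^-3 b a^-1 b^-1 a^-1) = tr(b^-1 a^-3 b a^-1 b^-1 a^-1) * tr(b) - tr(b^-1 a^-3 b a^-1 b^-1 a^-1 b)   [inverse elimination on b] = x^3*y^2*z^2 - x^4*y*z - x^2*y^3*z - x^2*y*z^3 + x^3*z^2 - x*y^2*z^2 + 4*x^2*y*z + y^3*z + y*z^3 - x^3 - 2*x*z^2 - 3*y*z + 3*x
tr(b^-2 a^-3 b a^-1 b^-1 a^-1 b^-1) = tr(b^-2 a^-3 b a^-1 b^-1 a^-1) * tr(b) - tr(b^-2 a^-3 b a^-1 b^-1 a^-1 b)   [inverse elimination on b] = x^3*y^3*z^2 - x^4*y^2*z - x^2*y^4*z - x^2*y^2*z^3 - x*y^3*z^2 + 5*x^2*y^2*z + x^2*z^3 + y^4*z + y^2*z^3 - x*y*z^2 - 2*x^2*z - 4*y^2*z - z^3 + x*y + 3*z

x^3*y^3*z^2 - x^4*y^2*z - x^2*y^4*z - x^2*y^2*z^3 - x*y^3*z^2 + 5*x^2*y^2*z + x^2*z^3 + y^4*z + y^2*z^3 - x*y*z^2 - 2*x^2*z - 4*y^2*z - z^3 + x*y + 3*z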